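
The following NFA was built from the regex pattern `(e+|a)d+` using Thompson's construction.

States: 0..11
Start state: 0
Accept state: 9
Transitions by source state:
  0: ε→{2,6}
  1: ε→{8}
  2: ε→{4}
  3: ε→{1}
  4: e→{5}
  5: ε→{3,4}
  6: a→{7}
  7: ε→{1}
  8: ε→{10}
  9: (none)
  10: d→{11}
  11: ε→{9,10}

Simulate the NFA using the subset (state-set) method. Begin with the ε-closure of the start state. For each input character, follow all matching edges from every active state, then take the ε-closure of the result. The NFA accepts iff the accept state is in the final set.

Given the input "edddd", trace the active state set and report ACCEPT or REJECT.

Answer: ACCEPT

Trace:
S₀ = ε-closure({0}) = {0,2,4,6}
'e' @ 1: {1,3,4,5,8,10}
'd' @ 2: {9,10,11}  [accepting]
'd' @ 3: {9,10,11}  [accepting]
'd' @ 4: {9,10,11}  [accepting]
'd' @ 5: {9,10,11}  [accepting]
after full input: {9,10,11}  (accept=9 in)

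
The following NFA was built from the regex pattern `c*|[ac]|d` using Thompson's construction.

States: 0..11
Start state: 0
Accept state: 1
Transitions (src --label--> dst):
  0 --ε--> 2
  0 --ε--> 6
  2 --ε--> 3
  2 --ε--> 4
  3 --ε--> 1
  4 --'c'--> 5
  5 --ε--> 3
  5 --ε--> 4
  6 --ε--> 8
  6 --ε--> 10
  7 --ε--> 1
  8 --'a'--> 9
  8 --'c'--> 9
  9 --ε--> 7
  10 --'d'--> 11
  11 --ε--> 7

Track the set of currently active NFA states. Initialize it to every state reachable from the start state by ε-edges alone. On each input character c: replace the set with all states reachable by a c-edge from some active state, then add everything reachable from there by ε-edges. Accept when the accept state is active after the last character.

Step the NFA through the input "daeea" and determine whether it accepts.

start: ε-closure({0}) = {0,1,2,3,4,6,8,10}
'd' @ 1: {1,7,11}  ✓accept
'a' @ 2: {}  — dead — no transitions
rest 'eea' ignored (set empty)
final: {}; accept 1 not in set

Answer: REJECT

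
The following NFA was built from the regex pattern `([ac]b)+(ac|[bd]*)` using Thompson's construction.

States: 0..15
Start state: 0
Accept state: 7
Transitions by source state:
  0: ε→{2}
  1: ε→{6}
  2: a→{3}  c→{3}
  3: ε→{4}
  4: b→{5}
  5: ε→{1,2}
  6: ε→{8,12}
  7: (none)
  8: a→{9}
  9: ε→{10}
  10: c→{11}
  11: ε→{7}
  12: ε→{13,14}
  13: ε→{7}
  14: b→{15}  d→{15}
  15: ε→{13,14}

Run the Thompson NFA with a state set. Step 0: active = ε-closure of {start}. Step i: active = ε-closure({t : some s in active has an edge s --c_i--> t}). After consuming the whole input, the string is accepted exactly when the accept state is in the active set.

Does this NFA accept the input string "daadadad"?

initial (ε-close {0}): {0,2}
'd' @ 1: {}  — dead — no transitions
rest 'aadadad' ignored (set empty)
end set {} — state 7 not in

Answer: REJECT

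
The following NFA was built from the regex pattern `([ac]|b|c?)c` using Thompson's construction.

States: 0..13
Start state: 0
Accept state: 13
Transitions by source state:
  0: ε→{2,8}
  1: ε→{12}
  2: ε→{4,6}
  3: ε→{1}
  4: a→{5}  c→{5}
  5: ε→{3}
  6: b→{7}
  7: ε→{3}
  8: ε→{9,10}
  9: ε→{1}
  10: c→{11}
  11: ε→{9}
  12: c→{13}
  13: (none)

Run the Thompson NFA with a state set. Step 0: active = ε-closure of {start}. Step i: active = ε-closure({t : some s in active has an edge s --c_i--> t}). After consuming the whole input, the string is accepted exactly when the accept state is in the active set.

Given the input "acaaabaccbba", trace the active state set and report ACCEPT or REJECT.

Answer: REJECT

Steps:
start: ε-closure({0}) = {0,1,2,4,6,8,9,10,12}
'a' @ 1: {1,3,5,12}
'c' @ 2: {13}  ✓accept
'a' @ 3: {}  — state set empty
rest 'aabaccbba' ignored (set empty)
after full input: {}  (accept=13 not in)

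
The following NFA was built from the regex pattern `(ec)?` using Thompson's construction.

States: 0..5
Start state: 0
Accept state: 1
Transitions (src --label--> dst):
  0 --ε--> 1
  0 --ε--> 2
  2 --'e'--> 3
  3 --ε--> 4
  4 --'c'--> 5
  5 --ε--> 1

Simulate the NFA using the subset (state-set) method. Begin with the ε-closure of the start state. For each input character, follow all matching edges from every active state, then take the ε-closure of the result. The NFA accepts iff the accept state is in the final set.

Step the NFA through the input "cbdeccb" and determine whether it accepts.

start: ε-closure({0}) = {0,1,2}
'c' @ 1: {}  — dead — no transitions
rest 'bdeccb' ignored (set empty)
after full input: {}  (accept=1 not in)

Answer: REJECT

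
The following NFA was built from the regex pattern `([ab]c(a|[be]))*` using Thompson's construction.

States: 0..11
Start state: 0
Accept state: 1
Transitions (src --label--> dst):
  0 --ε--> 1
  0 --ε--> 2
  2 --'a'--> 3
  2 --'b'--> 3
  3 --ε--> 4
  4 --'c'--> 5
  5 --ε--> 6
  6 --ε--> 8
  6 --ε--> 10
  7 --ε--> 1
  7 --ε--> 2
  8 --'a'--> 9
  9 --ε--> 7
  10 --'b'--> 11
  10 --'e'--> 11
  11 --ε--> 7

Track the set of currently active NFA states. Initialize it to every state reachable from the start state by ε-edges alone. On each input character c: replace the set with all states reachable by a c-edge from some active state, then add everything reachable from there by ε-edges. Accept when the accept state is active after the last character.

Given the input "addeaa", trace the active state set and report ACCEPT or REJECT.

S₀ = ε-closure({0}) = {0,1,2}
'a' @ 1: {3,4}
'd' @ 2: {}  — dead — no transitions
rest 'deaa' ignored (set empty)
final: {}; accept 1 not in set

Answer: REJECT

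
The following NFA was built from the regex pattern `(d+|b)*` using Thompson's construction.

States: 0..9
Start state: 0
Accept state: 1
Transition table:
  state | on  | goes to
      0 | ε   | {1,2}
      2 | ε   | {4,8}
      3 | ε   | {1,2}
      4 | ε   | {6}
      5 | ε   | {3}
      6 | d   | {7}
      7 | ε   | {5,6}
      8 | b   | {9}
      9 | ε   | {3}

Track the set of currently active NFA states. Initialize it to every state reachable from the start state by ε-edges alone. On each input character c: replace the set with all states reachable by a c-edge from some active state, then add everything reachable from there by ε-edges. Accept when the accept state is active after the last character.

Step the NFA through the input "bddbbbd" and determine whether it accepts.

Answer: ACCEPT

Trace:
initial (ε-close {0}): {0,1,2,4,6,8}
'b' @ 1: {1,2,3,4,6,8,9}  [accepting]
'd' @ 2: {1,2,3,4,5,6,7,8}  [accepting]
'd' @ 3: {1,2,3,4,5,6,7,8}  [accepting]
'b' @ 4: {1,2,3,4,6,8,9}  [accepting]
'b' @ 5: {1,2,3,4,6,8,9}  [accepting]
'b' @ 6: {1,2,3,4,6,8,9}  [accepting]
'd' @ 7: {1,2,3,4,5,6,7,8}  [accepting]
end set {1,2,3,4,5,6,7,8} — state 1 in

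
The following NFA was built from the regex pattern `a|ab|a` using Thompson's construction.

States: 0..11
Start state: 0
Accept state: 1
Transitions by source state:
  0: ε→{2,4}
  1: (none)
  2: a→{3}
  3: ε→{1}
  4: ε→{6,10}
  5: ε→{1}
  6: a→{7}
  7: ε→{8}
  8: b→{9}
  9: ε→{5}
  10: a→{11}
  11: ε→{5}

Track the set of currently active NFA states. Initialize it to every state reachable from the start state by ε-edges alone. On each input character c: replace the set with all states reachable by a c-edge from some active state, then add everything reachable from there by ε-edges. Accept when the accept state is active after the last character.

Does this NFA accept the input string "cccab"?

initial (ε-close {0}): {0,2,4,6,10}
'c' @ 1: {}  — dead — no transitions
rest 'ccab' ignored (set empty)
end set {} — state 1 not in

Answer: REJECT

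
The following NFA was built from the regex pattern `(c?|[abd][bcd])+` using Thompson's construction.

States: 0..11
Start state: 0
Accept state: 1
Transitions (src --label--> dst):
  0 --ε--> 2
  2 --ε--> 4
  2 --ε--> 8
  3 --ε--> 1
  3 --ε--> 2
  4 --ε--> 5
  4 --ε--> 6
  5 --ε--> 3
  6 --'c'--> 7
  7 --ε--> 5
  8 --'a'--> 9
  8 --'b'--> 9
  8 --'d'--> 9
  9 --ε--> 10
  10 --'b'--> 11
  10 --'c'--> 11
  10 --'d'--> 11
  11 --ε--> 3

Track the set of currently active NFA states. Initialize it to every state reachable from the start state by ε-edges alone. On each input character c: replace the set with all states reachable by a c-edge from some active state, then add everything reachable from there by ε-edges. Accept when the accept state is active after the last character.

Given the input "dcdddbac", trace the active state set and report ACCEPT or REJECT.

start: ε-closure({0}) = {0,1,2,3,4,5,6,8}
'd' @ 1: {9,10}
'c' @ 2: {1,2,3,4,5,6,8,11}  [accepting]
'd' @ 3: {9,10}
'd' @ 4: {1,2,3,4,5,6,8,11}  [accepting]
'd' @ 5: {9,10}
'b' @ 6: {1,2,3,4,5,6,8,11}  [accepting]
'a' @ 7: {9,10}
'c' @ 8: {1,2,3,4,5,6,8,11}  [accepting]
after full input: {1,2,3,4,5,6,8,11}  (accept=1 in)

Answer: ACCEPT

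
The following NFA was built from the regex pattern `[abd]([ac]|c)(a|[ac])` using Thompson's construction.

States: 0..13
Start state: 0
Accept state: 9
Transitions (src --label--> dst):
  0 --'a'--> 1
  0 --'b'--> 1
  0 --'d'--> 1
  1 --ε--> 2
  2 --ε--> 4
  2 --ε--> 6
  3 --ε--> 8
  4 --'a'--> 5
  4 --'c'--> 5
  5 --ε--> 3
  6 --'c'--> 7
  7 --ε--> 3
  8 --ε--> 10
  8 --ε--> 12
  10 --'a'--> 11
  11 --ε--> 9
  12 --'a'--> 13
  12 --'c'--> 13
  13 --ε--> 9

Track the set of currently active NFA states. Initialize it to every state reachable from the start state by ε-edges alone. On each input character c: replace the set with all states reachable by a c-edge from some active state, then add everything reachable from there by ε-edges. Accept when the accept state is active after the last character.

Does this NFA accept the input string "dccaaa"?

Answer: REJECT

Trace:
initial (ε-close {0}): {0}
'd' @ 1: {1,2,4,6}
'c' @ 2: {3,5,7,8,10,12}
'c' @ 3: {9,13}  (accept∈set)
'a' @ 4: {}  — dead — no transitions
rest 'aa' ignored (set empty)
after full input: {}  (accept=9 not in)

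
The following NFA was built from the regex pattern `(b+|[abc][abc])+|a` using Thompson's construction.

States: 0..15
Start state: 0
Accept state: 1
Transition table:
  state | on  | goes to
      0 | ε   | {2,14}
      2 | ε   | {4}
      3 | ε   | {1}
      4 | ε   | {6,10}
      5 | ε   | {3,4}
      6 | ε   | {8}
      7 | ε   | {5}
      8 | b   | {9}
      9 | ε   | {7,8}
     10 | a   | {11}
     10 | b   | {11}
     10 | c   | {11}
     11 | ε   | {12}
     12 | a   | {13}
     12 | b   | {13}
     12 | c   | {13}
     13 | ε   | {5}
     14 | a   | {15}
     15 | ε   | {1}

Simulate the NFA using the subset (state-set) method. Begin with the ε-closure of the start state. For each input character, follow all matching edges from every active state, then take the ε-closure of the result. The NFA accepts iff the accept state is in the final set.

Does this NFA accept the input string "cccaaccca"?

Answer: REJECT

Trace:
S₀ = ε-closure({0}) = {0,2,4,6,8,10,14}
'c' @ 1: {11,12}
'c' @ 2: {1,3,4,5,6,8,10,13}  ✓accept
'c' @ 3: {11,12}
'a' @ 4: {1,3,4,5,6,8,10,13}  ✓accept
'a' @ 5: {11,12}
'c' @ 6: {1,3,4,5,6,8,10,13}  ✓accept
'c' @ 7: {11,12}
'c' @ 8: {1,3,4,5,6,8,10,13}  ✓accept
'a' @ 9: {11,12}
end set {11,12} — state 1 not in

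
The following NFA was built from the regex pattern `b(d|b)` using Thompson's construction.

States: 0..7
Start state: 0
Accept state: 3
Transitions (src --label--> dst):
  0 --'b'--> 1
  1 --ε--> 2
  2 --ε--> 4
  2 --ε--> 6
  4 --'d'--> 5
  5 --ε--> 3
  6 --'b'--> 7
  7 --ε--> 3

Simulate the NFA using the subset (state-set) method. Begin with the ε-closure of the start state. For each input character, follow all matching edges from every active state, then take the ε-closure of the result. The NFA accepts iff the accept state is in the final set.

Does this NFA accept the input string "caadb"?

initial (ε-close {0}): {0}
'c' @ 1: {}  — state set empty
rest 'aadb' ignored (set empty)
end set {} — state 3 not in

Answer: REJECT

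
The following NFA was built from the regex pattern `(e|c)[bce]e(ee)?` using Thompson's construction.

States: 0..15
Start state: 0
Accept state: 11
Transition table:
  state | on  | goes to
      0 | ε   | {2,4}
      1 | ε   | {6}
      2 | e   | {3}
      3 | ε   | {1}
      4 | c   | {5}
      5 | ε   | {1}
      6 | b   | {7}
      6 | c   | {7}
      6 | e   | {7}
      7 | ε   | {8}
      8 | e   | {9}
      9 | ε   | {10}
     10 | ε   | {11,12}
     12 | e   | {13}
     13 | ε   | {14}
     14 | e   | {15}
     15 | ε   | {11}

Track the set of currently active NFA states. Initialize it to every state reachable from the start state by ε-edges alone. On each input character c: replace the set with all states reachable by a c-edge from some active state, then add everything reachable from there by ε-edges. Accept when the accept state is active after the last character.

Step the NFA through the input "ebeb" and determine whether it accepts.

Answer: REJECT

Steps:
initial (ε-close {0}): {0,2,4}
'e' @ 1: {1,3,6}
'b' @ 2: {7,8}
'e' @ 3: {9,10,11,12}  ✓accept
'b' @ 4: {}  — no active states
after full input: {}  (accept=11 not in)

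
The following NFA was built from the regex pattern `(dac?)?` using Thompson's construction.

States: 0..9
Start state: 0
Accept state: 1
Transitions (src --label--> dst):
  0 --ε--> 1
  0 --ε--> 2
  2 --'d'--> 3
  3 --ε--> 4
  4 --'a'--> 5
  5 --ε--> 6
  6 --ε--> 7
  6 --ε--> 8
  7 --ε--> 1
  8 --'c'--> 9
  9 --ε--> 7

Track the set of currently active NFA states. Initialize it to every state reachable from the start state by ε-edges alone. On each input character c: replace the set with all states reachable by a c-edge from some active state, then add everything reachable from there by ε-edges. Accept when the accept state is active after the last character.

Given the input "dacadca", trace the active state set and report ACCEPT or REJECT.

S₀ = ε-closure({0}) = {0,1,2}
'd' @ 1: {3,4}
'a' @ 2: {1,5,6,7,8}  [accepting]
'c' @ 3: {1,7,9}  [accepting]
'a' @ 4: {}  — no active states
rest 'dca' ignored (set empty)
end set {} — state 1 not in

Answer: REJECT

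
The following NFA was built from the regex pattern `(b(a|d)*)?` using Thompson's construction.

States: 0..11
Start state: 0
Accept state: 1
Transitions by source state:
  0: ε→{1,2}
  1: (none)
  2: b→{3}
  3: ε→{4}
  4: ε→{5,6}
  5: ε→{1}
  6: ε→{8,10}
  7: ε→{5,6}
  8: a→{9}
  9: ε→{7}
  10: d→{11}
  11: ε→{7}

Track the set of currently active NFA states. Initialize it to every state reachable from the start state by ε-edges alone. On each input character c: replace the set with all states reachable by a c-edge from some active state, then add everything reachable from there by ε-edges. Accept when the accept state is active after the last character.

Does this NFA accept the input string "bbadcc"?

Answer: REJECT

Steps:
start: ε-closure({0}) = {0,1,2}
'b' @ 1: {1,3,4,5,6,8,10}  [accepting]
'b' @ 2: {}  — state set empty
rest 'adcc' ignored (set empty)
final: {}; accept 1 not in set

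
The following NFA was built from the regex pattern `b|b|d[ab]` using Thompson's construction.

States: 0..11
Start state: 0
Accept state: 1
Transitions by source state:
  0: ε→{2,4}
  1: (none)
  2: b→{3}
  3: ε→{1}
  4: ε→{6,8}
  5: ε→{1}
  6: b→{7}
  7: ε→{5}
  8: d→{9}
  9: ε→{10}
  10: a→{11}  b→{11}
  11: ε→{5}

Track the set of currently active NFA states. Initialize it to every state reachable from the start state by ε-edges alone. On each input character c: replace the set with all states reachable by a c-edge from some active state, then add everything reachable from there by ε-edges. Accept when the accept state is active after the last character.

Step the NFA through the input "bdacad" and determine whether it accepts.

initial (ε-close {0}): {0,2,4,6,8}
'b' @ 1: {1,3,5,7}  [accepting]
'd' @ 2: {}  — no active states
rest 'acad' ignored (set empty)
final: {}; accept 1 not in set

Answer: REJECT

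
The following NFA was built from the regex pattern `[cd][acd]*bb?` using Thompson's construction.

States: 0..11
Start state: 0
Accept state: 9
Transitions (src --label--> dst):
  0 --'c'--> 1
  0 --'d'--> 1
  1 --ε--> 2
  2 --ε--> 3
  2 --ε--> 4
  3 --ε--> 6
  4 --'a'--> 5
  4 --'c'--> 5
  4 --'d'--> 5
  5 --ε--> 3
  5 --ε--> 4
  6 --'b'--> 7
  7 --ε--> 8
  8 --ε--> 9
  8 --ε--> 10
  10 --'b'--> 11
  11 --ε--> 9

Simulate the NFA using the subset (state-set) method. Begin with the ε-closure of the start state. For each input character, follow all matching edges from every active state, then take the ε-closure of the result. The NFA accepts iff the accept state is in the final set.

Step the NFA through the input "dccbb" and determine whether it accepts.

S₀ = ε-closure({0}) = {0}
'd' @ 1: {1,2,3,4,6}
'c' @ 2: {3,4,5,6}
'c' @ 3: {3,4,5,6}
'b' @ 4: {7,8,9,10}  [accepting]
'b' @ 5: {9,11}  [accepting]
after full input: {9,11}  (accept=9 in)

Answer: ACCEPT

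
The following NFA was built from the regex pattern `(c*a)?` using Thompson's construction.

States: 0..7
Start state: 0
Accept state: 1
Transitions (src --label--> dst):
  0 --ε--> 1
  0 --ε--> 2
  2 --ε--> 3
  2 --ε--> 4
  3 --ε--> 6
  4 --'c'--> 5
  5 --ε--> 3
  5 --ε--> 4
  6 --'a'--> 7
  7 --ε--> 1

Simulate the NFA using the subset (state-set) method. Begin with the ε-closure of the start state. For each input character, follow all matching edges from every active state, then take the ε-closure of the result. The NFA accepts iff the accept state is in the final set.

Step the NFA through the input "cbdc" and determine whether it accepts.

Answer: REJECT

Derivation:
start: ε-closure({0}) = {0,1,2,3,4,6}
'c' @ 1: {3,4,5,6}
'b' @ 2: {}  — no active states
rest 'dc' ignored (set empty)
final: {}; accept 1 not in set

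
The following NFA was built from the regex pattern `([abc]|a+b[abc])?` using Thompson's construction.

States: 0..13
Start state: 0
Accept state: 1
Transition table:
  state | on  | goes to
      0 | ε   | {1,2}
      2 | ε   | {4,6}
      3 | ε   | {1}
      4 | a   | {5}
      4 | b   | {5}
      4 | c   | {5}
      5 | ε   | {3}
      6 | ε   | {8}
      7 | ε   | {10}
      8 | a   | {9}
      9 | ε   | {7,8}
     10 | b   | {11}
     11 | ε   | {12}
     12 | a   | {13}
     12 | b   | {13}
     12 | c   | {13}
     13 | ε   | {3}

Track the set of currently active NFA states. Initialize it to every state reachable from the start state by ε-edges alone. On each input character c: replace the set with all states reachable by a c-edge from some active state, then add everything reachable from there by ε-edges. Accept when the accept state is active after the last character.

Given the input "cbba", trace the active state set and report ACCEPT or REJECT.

Answer: REJECT

Steps:
S₀ = ε-closure({0}) = {0,1,2,4,6,8}
'c' @ 1: {1,3,5}  (accept∈set)
'b' @ 2: {}  — dead — no transitions
rest 'ba' ignored (set empty)
after full input: {}  (accept=1 not in)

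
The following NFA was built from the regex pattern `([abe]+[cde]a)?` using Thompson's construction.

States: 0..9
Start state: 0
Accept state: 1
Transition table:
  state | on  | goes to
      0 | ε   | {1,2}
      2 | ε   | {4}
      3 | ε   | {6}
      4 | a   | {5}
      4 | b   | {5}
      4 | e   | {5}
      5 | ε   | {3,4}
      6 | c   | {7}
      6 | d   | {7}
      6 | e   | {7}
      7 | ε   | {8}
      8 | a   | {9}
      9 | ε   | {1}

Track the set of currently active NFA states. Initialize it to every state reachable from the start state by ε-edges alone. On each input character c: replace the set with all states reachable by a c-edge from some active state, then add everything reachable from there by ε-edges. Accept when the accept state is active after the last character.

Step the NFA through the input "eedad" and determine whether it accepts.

start: ε-closure({0}) = {0,1,2,4}
'e' @ 1: {3,4,5,6}
'e' @ 2: {3,4,5,6,7,8}
'd' @ 3: {7,8}
'a' @ 4: {1,9}  [accepting]
'd' @ 5: {}  — state set empty
after full input: {}  (accept=1 not in)

Answer: REJECT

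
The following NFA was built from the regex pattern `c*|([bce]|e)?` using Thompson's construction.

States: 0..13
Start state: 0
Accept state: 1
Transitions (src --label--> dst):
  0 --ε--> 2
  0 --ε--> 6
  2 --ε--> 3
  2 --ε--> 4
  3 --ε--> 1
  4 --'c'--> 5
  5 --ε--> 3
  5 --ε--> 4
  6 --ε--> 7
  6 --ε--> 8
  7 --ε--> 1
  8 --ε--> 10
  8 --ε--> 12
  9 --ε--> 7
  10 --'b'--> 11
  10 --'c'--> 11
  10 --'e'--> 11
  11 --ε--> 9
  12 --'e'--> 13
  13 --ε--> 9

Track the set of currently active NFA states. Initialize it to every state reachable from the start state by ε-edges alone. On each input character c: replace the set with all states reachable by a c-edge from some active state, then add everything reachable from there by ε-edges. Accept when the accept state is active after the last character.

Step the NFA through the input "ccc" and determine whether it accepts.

Answer: ACCEPT

Derivation:
start: ε-closure({0}) = {0,1,2,3,4,6,7,8,10,12}
'c' @ 1: {1,3,4,5,7,9,11}  [accepting]
'c' @ 2: {1,3,4,5}  [accepting]
'c' @ 3: {1,3,4,5}  [accepting]
end set {1,3,4,5} — state 1 in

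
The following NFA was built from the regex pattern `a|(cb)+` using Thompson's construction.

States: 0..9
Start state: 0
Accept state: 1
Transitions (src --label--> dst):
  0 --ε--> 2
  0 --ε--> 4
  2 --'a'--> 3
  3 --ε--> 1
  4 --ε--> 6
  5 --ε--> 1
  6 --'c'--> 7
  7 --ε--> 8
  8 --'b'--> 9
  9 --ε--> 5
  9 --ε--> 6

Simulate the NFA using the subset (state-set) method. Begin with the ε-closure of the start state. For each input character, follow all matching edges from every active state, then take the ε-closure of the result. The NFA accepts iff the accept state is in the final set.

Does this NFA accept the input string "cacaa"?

S₀ = ε-closure({0}) = {0,2,4,6}
'c' @ 1: {7,8}
'a' @ 2: {}  — state set empty
rest 'caa' ignored (set empty)
final: {}; accept 1 not in set

Answer: REJECT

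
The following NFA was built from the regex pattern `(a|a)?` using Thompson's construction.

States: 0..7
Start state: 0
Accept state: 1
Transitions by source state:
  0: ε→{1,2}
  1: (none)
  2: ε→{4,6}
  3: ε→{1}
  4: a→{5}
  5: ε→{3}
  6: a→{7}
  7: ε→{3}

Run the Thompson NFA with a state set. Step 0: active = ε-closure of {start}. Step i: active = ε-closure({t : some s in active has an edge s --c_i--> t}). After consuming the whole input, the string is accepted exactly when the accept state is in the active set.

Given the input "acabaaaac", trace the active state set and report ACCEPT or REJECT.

initial (ε-close {0}): {0,1,2,4,6}
'a' @ 1: {1,3,5,7}  [accepting]
'c' @ 2: {}  — state set empty
rest 'abaaaac' ignored (set empty)
end set {} — state 1 not in

Answer: REJECT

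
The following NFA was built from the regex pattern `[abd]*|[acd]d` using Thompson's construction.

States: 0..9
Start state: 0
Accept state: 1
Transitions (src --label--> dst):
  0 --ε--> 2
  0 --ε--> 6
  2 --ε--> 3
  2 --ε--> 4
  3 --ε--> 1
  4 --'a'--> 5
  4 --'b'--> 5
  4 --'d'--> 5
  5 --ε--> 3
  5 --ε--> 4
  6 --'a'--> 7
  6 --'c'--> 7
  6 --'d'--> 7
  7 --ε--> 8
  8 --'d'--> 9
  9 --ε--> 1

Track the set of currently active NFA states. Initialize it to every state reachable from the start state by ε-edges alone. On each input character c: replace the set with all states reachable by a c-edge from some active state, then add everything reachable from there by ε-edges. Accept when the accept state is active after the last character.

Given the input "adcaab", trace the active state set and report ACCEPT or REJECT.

start: ε-closure({0}) = {0,1,2,3,4,6}
'a' @ 1: {1,3,4,5,7,8}  [accepting]
'd' @ 2: {1,3,4,5,9}  [accepting]
'c' @ 3: {}  — dead — no transitions
rest 'aab' ignored (set empty)
after full input: {}  (accept=1 not in)

Answer: REJECT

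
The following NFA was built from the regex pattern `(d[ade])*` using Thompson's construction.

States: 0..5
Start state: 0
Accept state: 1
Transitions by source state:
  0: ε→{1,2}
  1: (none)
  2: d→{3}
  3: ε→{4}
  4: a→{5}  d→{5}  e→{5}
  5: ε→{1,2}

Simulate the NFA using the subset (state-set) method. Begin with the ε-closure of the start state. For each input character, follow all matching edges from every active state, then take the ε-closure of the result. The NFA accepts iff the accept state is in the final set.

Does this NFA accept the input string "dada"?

Answer: ACCEPT

Derivation:
S₀ = ε-closure({0}) = {0,1,2}
'd' @ 1: {3,4}
'a' @ 2: {1,2,5}  (accept∈set)
'd' @ 3: {3,4}
'a' @ 4: {1,2,5}  (accept∈set)
end set {1,2,5} — state 1 in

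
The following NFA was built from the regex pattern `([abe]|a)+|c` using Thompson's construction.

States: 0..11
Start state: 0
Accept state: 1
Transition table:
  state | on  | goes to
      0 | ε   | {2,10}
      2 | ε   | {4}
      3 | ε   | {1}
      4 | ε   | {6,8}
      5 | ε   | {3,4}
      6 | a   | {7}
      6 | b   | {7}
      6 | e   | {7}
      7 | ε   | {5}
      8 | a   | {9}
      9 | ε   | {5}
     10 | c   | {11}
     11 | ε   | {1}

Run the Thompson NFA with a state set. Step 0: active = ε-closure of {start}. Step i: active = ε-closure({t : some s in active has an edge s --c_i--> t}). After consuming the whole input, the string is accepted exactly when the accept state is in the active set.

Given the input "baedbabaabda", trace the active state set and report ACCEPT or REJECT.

Answer: REJECT

Steps:
initial (ε-close {0}): {0,2,4,6,8,10}
'b' @ 1: {1,3,4,5,6,7,8}  ✓accept
'a' @ 2: {1,3,4,5,6,7,8,9}  ✓accept
'e' @ 3: {1,3,4,5,6,7,8}  ✓accept
'd' @ 4: {}  — dead — no transitions
rest 'babaabda' ignored (set empty)
final: {}; accept 1 not in set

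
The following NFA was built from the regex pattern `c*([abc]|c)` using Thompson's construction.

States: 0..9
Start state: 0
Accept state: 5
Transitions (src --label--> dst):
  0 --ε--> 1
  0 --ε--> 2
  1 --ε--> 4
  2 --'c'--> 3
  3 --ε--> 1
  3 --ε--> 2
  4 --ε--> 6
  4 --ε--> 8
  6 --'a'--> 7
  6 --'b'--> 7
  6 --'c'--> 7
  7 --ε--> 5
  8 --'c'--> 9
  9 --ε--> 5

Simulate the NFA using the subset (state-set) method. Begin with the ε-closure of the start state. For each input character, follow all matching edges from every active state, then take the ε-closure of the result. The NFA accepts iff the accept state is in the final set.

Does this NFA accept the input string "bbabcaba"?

initial (ε-close {0}): {0,1,2,4,6,8}
'b' @ 1: {5,7}  [accepting]
'b' @ 2: {}  — no active states
rest 'abcaba' ignored (set empty)
after full input: {}  (accept=5 not in)

Answer: REJECT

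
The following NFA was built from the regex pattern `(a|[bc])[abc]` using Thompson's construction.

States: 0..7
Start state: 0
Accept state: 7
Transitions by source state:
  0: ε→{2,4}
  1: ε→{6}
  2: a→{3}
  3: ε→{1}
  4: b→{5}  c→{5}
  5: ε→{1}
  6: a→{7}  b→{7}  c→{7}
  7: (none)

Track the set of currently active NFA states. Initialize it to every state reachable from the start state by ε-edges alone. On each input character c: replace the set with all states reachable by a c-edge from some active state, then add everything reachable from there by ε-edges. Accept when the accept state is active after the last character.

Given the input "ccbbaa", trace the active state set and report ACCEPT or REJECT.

Answer: REJECT

Derivation:
S₀ = ε-closure({0}) = {0,2,4}
'c' @ 1: {1,5,6}
'c' @ 2: {7}  (accept∈set)
'b' @ 3: {}  — no active states
rest 'baa' ignored (set empty)
after full input: {}  (accept=7 not in)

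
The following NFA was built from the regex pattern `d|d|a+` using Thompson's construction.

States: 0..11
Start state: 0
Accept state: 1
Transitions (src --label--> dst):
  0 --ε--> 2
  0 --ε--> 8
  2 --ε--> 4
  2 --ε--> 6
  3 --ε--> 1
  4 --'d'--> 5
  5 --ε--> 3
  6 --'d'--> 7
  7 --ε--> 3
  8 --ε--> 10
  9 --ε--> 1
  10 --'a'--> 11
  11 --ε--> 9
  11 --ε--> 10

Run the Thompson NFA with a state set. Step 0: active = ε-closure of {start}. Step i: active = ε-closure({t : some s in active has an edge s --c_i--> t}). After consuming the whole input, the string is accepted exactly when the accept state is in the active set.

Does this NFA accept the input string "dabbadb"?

Answer: REJECT

Derivation:
S₀ = ε-closure({0}) = {0,2,4,6,8,10}
'd' @ 1: {1,3,5,7}  (accept∈set)
'a' @ 2: {}  — state set empty
rest 'bbadb' ignored (set empty)
final: {}; accept 1 not in set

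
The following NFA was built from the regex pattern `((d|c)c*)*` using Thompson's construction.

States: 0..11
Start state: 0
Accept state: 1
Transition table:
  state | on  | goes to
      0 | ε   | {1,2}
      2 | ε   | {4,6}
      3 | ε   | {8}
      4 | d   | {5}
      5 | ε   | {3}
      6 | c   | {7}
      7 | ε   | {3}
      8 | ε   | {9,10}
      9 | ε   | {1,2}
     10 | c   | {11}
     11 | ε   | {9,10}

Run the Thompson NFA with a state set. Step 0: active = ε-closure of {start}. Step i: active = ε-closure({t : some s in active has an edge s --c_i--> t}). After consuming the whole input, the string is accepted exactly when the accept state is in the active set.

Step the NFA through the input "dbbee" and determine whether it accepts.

Answer: REJECT

Trace:
S₀ = ε-closure({0}) = {0,1,2,4,6}
'd' @ 1: {1,2,3,4,5,6,8,9,10}  [accepting]
'b' @ 2: {}  — dead — no transitions
rest 'bee' ignored (set empty)
after full input: {}  (accept=1 not in)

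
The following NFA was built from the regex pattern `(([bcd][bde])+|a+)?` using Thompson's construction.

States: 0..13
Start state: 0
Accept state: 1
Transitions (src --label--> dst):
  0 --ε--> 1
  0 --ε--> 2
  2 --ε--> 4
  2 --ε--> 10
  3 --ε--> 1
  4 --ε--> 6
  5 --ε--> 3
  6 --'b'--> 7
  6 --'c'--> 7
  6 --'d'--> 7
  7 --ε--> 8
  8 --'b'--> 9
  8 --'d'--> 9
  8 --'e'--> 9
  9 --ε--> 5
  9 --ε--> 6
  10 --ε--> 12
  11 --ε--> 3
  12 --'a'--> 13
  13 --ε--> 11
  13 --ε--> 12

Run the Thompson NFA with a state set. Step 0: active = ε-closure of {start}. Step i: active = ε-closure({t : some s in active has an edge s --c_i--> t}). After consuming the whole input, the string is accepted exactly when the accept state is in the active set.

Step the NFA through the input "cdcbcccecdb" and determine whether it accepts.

Answer: REJECT

Derivation:
start: ε-closure({0}) = {0,1,2,4,6,10,12}
'c' @ 1: {7,8}
'd' @ 2: {1,3,5,6,9}  (accept∈set)
'c' @ 3: {7,8}
'b' @ 4: {1,3,5,6,9}  (accept∈set)
'c' @ 5: {7,8}
'c' @ 6: {}  — no active states
rest 'cecdb' ignored (set empty)
end set {} — state 1 not in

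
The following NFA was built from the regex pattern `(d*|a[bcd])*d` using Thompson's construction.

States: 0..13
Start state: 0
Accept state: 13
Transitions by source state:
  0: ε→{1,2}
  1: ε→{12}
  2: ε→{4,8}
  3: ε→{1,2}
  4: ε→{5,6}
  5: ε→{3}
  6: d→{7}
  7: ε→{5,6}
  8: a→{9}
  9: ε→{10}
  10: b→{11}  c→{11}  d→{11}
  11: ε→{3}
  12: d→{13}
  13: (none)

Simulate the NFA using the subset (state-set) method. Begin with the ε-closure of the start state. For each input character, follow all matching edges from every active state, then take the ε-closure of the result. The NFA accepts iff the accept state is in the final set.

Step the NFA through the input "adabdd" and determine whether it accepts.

Answer: ACCEPT

Steps:
initial (ε-close {0}): {0,1,2,3,4,5,6,8,12}
'a' @ 1: {9,10}
'd' @ 2: {1,2,3,4,5,6,8,11,12}
'a' @ 3: {9,10}
'b' @ 4: {1,2,3,4,5,6,8,11,12}
'd' @ 5: {1,2,3,4,5,6,7,8,12,13}  (accept∈set)
'd' @ 6: {1,2,3,4,5,6,7,8,12,13}  (accept∈set)
final: {1,2,3,4,5,6,7,8,12,13}; accept 13 in set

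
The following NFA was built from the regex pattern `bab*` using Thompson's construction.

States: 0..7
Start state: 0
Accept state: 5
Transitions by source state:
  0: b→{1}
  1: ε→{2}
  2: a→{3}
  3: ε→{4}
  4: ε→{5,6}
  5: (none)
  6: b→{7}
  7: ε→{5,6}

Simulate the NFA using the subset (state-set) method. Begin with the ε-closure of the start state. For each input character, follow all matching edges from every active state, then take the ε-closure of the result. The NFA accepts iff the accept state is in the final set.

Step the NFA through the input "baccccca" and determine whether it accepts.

Answer: REJECT

Derivation:
initial (ε-close {0}): {0}
'b' @ 1: {1,2}
'a' @ 2: {3,4,5,6}  ✓accept
'c' @ 3: {}  — dead — no transitions
rest 'cccca' ignored (set empty)
final: {}; accept 5 not in set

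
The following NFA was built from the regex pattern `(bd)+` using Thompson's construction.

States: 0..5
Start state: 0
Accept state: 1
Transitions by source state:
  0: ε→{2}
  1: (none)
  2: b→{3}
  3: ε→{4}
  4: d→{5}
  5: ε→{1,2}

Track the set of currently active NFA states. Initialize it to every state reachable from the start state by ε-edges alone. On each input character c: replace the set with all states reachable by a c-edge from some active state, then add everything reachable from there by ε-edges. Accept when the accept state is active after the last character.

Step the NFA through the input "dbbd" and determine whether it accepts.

initial (ε-close {0}): {0,2}
'd' @ 1: {}  — state set empty
rest 'bbd' ignored (set empty)
after full input: {}  (accept=1 not in)

Answer: REJECT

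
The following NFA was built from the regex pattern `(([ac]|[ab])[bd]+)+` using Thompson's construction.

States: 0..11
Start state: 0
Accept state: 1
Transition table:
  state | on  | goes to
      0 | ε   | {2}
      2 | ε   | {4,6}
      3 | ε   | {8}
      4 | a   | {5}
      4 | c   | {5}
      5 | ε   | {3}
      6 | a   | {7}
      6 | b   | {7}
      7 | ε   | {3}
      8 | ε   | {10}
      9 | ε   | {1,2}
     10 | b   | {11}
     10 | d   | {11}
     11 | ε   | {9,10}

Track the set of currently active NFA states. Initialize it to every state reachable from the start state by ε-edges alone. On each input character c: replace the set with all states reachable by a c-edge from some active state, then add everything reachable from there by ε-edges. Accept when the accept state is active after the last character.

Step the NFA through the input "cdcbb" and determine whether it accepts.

Answer: ACCEPT

Steps:
initial (ε-close {0}): {0,2,4,6}
'c' @ 1: {3,5,8,10}
'd' @ 2: {1,2,4,6,9,10,11}  ✓accept
'c' @ 3: {3,5,8,10}
'b' @ 4: {1,2,4,6,9,10,11}  ✓accept
'b' @ 5: {1,2,3,4,6,7,8,9,10,11}  ✓accept
final: {1,2,3,4,6,7,8,9,10,11}; accept 1 in set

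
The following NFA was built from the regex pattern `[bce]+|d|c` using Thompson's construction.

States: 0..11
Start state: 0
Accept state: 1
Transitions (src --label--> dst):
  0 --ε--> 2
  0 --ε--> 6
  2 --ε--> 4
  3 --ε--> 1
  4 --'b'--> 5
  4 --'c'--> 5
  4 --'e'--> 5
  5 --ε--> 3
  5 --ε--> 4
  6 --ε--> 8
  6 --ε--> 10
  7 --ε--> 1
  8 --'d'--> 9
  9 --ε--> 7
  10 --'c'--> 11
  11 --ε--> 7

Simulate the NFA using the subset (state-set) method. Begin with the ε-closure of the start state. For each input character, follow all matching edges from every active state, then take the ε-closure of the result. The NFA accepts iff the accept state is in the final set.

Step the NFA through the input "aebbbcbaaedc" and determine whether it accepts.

initial (ε-close {0}): {0,2,4,6,8,10}
'a' @ 1: {}  — state set empty
rest 'ebbbcbaaedc' ignored (set empty)
after full input: {}  (accept=1 not in)

Answer: REJECT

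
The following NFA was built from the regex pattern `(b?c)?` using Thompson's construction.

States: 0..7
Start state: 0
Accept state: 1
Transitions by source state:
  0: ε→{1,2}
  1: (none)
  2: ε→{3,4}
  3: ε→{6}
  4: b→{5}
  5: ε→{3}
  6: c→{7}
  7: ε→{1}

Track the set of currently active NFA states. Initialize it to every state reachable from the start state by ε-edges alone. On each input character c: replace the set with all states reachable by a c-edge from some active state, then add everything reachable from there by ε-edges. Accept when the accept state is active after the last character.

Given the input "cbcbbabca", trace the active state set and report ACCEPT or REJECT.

S₀ = ε-closure({0}) = {0,1,2,3,4,6}
'c' @ 1: {1,7}  [accepting]
'b' @ 2: {}  — no active states
rest 'cbbabca' ignored (set empty)
after full input: {}  (accept=1 not in)

Answer: REJECT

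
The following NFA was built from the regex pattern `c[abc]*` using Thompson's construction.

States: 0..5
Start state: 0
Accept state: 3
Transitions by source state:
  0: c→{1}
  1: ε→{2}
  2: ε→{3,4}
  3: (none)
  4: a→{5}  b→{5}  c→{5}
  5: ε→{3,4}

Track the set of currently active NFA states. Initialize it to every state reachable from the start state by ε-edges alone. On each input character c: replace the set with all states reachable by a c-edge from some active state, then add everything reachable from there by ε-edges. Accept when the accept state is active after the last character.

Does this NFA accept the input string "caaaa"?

initial (ε-close {0}): {0}
'c' @ 1: {1,2,3,4}  [accepting]
'a' @ 2: {3,4,5}  [accepting]
'a' @ 3: {3,4,5}  [accepting]
'a' @ 4: {3,4,5}  [accepting]
'a' @ 5: {3,4,5}  [accepting]
after full input: {3,4,5}  (accept=3 in)

Answer: ACCEPT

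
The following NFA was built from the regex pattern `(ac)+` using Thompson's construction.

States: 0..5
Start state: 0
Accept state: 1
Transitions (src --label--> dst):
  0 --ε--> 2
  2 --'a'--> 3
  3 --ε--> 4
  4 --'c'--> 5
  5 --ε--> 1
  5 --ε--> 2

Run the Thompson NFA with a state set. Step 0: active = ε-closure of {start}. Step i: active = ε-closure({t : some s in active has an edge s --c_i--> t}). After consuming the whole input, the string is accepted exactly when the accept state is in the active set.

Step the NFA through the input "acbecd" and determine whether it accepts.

Answer: REJECT

Trace:
start: ε-closure({0}) = {0,2}
'a' @ 1: {3,4}
'c' @ 2: {1,2,5}  [accepting]
'b' @ 3: {}  — dead — no transitions
rest 'ecd' ignored (set empty)
final: {}; accept 1 not in set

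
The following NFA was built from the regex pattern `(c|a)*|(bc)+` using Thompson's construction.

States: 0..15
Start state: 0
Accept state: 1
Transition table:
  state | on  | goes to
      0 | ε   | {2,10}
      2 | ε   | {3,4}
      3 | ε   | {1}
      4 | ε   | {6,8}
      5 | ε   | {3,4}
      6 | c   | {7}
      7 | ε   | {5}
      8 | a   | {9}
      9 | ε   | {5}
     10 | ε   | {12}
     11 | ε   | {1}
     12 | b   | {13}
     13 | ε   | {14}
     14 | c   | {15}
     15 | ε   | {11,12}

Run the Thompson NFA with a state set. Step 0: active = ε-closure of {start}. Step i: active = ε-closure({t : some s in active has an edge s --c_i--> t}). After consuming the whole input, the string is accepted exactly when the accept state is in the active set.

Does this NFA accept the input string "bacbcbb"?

S₀ = ε-closure({0}) = {0,1,2,3,4,6,8,10,12}
'b' @ 1: {13,14}
'a' @ 2: {}  — no active states
rest 'cbcbb' ignored (set empty)
final: {}; accept 1 not in set

Answer: REJECT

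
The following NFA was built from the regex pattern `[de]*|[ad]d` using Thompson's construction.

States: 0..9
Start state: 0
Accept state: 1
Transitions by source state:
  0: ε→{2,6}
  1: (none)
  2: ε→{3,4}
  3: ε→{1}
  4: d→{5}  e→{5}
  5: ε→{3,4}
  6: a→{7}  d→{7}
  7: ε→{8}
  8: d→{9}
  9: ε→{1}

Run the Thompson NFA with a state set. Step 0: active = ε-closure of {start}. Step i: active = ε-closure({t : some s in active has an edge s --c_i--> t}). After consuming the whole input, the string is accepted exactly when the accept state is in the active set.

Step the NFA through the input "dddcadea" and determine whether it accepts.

S₀ = ε-closure({0}) = {0,1,2,3,4,6}
'd' @ 1: {1,3,4,5,7,8}  [accepting]
'd' @ 2: {1,3,4,5,9}  [accepting]
'd' @ 3: {1,3,4,5}  [accepting]
'c' @ 4: {}  — state set empty
rest 'adea' ignored (set empty)
after full input: {}  (accept=1 not in)

Answer: REJECT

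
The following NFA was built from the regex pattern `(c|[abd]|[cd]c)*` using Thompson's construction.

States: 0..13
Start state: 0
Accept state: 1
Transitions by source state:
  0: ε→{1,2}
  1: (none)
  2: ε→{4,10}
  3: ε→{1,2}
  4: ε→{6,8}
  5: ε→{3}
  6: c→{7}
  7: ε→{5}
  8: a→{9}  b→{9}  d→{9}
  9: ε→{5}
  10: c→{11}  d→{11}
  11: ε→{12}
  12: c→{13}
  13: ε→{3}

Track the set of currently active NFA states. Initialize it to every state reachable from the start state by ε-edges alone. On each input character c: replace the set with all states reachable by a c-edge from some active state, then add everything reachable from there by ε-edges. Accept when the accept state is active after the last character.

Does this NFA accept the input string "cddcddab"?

Answer: ACCEPT

Derivation:
start: ε-closure({0}) = {0,1,2,4,6,8,10}
'c' @ 1: {1,2,3,4,5,6,7,8,10,11,12}  ✓accept
'd' @ 2: {1,2,3,4,5,6,8,9,10,11,12}  ✓accept
'd' @ 3: {1,2,3,4,5,6,8,9,10,11,12}  ✓accept
'c' @ 4: {1,2,3,4,5,6,7,8,10,11,12,13}  ✓accept
'd' @ 5: {1,2,3,4,5,6,8,9,10,11,12}  ✓accept
'd' @ 6: {1,2,3,4,5,6,8,9,10,11,12}  ✓accept
'a' @ 7: {1,2,3,4,5,6,8,9,10}  ✓accept
'b' @ 8: {1,2,3,4,5,6,8,9,10}  ✓accept
after full input: {1,2,3,4,5,6,8,9,10}  (accept=1 in)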